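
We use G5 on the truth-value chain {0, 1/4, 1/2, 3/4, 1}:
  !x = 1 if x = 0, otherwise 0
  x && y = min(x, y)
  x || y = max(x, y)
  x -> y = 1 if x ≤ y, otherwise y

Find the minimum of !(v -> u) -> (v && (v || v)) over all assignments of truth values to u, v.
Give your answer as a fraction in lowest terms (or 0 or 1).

Take u = 0, v = 1/4:
v -> u = 1/4 -> 0 = 0
!(v -> u) = !0 = 1
v || v = 1/4 || 1/4 = 1/4
v && (v || v) = 1/4 && 1/4 = 1/4
!(v -> u) -> (v && (v || v)) = 1 -> 1/4 = 1/4
No assignment yields a value below 1/4, so this is the minimum.

1/4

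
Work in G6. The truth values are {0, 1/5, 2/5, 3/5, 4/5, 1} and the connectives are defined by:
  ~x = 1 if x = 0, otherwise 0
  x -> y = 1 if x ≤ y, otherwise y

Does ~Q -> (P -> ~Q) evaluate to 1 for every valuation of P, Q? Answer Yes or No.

At P = 3/5, Q = 1, for instance:
~Q = ~1 = 0
P -> ~Q = 3/5 -> 0 = 0
~Q -> (P -> ~Q) = 0 -> 0 = 1
and checking the remaining 35 assignments likewise gives ≥ 1 in every case.

Yes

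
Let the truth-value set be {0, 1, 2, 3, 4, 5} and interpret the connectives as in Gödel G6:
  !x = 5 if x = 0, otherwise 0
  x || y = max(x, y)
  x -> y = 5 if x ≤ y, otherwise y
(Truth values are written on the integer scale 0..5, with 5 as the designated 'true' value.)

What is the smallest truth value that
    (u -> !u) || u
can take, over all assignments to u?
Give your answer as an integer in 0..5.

Take u = 1:
!u = !1 = 0
u -> !u = 1 -> 0 = 0
(u -> !u) || u = 0 || 1 = 1
No assignment yields a value below 1, so this is the minimum.

1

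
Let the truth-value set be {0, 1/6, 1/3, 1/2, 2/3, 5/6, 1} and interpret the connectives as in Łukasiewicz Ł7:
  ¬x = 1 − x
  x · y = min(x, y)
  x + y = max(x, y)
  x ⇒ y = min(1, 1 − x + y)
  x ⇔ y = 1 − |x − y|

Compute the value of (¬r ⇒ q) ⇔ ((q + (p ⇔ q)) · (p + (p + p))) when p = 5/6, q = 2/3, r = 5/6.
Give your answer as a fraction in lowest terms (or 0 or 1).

5/6

¬r = ¬5/6 = 1/6
¬r ⇒ q = 1/6 ⇒ 2/3 = 1
p ⇔ q = 5/6 ⇔ 2/3 = 5/6
q + (p ⇔ q) = 2/3 + 5/6 = 5/6
p + p = 5/6 + 5/6 = 5/6
p + (p + p) = 5/6 + 5/6 = 5/6
(q + (p ⇔ q)) · (p + (p + p)) = 5/6 · 5/6 = 5/6
(¬r ⇒ q) ⇔ ((q + (p ⇔ q)) · (p + (p + p))) = 1 ⇔ 5/6 = 5/6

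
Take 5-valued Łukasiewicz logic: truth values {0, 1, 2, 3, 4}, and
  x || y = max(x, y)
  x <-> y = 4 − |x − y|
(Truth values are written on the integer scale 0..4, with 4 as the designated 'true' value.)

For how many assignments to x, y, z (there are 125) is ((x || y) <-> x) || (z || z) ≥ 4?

85

value 4: 85 assignments (counts)
value 3: 22 assignments
value 2: 12 assignments
value 1: 5 assignments
value 0: 1 assignment
So 85 of the 125 assignments meet the threshold.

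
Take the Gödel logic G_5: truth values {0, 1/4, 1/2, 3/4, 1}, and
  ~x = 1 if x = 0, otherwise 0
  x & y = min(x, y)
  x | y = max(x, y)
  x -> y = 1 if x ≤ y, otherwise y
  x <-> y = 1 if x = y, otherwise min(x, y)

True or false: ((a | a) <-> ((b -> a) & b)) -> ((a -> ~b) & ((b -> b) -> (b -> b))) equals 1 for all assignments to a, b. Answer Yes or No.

No

Counterexample: take a = 1/4, b = 1/4.
a | a = 1/4 | 1/4 = 1/4
b -> a = 1/4 -> 1/4 = 1
(b -> a) & b = 1 & 1/4 = 1/4
(a | a) <-> ((b -> a) & b) = 1/4 <-> 1/4 = 1
~b = ~1/4 = 0
a -> ~b = 1/4 -> 0 = 0
b -> b = 1/4 -> 1/4 = 1
b -> b = 1/4 -> 1/4 = 1
(b -> b) -> (b -> b) = 1 -> 1 = 1
(a -> ~b) & ((b -> b) -> (b -> b)) = 0 & 1 = 0
((a | a) <-> ((b -> a) & b)) -> ((a -> ~b) & ((b -> b) -> (b -> b))) = 1 -> 0 = 0
This gives 0 ≠ 1.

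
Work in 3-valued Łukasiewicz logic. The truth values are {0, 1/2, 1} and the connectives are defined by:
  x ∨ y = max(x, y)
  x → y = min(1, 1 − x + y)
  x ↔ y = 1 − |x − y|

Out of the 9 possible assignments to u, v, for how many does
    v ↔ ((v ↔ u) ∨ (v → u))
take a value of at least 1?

u = 0, v = 0 ↦ 0  <
u = 0, v = 1/2 ↦ 1  ≥
u = 0, v = 1 ↦ 0  <
u = 1/2, v = 0 ↦ 0  <
u = 1/2, v = 1/2 ↦ 1/2  <
u = 1/2, v = 1 ↦ 1/2  <
u = 1, v = 0 ↦ 0  <
u = 1, v = 1/2 ↦ 1/2  <
u = 1, v = 1 ↦ 1  ≥
So 2 of the 9 assignments meet the threshold.

2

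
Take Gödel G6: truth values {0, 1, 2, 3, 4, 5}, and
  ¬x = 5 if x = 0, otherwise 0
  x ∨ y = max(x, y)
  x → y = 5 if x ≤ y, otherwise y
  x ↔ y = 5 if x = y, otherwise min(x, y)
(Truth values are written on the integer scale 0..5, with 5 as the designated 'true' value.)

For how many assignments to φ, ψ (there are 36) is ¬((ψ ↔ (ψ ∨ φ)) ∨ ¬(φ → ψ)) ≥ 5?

value 0: 36 assignments
So 0 of the 36 assignments meet the threshold.

0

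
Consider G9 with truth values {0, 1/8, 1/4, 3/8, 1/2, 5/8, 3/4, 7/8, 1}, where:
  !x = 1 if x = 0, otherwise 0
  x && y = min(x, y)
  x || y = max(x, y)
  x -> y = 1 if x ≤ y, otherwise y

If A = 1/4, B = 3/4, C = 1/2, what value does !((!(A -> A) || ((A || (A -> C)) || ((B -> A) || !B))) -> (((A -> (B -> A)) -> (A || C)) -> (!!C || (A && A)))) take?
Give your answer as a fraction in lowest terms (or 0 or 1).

A -> A = 1/4 -> 1/4 = 1
!(A -> A) = !1 = 0
A -> C = 1/4 -> 1/2 = 1
A || (A -> C) = 1/4 || 1 = 1
B -> A = 3/4 -> 1/4 = 1/4
!B = !3/4 = 0
(B -> A) || !B = 1/4 || 0 = 1/4
(A || (A -> C)) || ((B -> A) || !B) = 1 || 1/4 = 1
!(A -> A) || ((A || (A -> C)) || ((B -> A) || !B)) = 0 || 1 = 1
B -> A = 3/4 -> 1/4 = 1/4
A -> (B -> A) = 1/4 -> 1/4 = 1
A || C = 1/4 || 1/2 = 1/2
(A -> (B -> A)) -> (A || C) = 1 -> 1/2 = 1/2
!C = !1/2 = 0
!!C = !0 = 1
A && A = 1/4 && 1/4 = 1/4
!!C || (A && A) = 1 || 1/4 = 1
((A -> (B -> A)) -> (A || C)) -> (!!C || (A && A)) = 1/2 -> 1 = 1
(!(A -> A) || ((A || (A -> C)) || ((B -> A) || !B))) -> (((A -> (B -> A)) -> (A || C)) -> (!!C || (A && A))) = 1 -> 1 = 1
!((!(A -> A) || ((A || (A -> C)) || ((B -> A) || !B))) -> (((A -> (B -> A)) -> (A || C)) -> (!!C || (A && A)))) = !1 = 0

0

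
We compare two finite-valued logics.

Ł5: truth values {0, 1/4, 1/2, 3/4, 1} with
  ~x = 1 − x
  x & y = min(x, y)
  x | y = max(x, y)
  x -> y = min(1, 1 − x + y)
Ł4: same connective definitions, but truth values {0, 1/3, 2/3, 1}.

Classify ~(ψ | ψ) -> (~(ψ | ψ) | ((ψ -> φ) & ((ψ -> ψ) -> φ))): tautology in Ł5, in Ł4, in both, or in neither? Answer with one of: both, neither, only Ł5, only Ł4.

both

In Ł5: every assignment gives 1 — tautology.
In Ł4: every assignment gives 1 — tautology.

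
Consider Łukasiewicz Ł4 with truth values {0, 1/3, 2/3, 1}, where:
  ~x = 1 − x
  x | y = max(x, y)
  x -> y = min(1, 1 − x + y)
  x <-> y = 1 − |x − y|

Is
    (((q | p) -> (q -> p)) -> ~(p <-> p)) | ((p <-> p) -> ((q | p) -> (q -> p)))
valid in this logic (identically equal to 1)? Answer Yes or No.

No

Counterexample: take p = 0, q = 2/3.
q | p = 2/3 | 0 = 2/3
q -> p = 2/3 -> 0 = 1/3
(q | p) -> (q -> p) = 2/3 -> 1/3 = 2/3
p <-> p = 0 <-> 0 = 1
~(p <-> p) = ~1 = 0
((q | p) -> (q -> p)) -> ~(p <-> p) = 2/3 -> 0 = 1/3
p <-> p = 0 <-> 0 = 1
q | p = 2/3 | 0 = 2/3
q -> p = 2/3 -> 0 = 1/3
(q | p) -> (q -> p) = 2/3 -> 1/3 = 2/3
(p <-> p) -> ((q | p) -> (q -> p)) = 1 -> 2/3 = 2/3
(((q | p) -> (q -> p)) -> ~(p <-> p)) | ((p <-> p) -> ((q | p) -> (q -> p))) = 1/3 | 2/3 = 2/3
This gives 2/3 ≠ 1.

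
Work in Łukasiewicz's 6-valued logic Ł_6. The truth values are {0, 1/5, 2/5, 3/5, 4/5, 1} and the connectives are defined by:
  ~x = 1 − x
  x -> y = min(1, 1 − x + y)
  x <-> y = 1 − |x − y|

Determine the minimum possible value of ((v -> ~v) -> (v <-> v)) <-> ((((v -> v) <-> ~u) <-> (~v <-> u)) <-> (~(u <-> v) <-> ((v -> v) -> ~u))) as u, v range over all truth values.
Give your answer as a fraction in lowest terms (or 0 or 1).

Take u = 1/5, v = 1/5:
~v = ~1/5 = 4/5
v -> ~v = 1/5 -> 4/5 = 1
v <-> v = 1/5 <-> 1/5 = 1
(v -> ~v) -> (v <-> v) = 1 -> 1 = 1
v -> v = 1/5 -> 1/5 = 1
~u = ~1/5 = 4/5
(v -> v) <-> ~u = 1 <-> 4/5 = 4/5
~v = ~1/5 = 4/5
~v <-> u = 4/5 <-> 1/5 = 2/5
((v -> v) <-> ~u) <-> (~v <-> u) = 4/5 <-> 2/5 = 3/5
u <-> v = 1/5 <-> 1/5 = 1
~(u <-> v) = ~1 = 0
v -> v = 1/5 -> 1/5 = 1
~u = ~1/5 = 4/5
(v -> v) -> ~u = 1 -> 4/5 = 4/5
~(u <-> v) <-> ((v -> v) -> ~u) = 0 <-> 4/5 = 1/5
(((v -> v) <-> ~u) <-> (~v <-> u)) <-> (~(u <-> v) <-> ((v -> v) -> ~u)) = 3/5 <-> 1/5 = 3/5
((v -> ~v) -> (v <-> v)) <-> ((((v -> v) <-> ~u) <-> (~v <-> u)) <-> (~(u <-> v) <-> ((v -> v) -> ~u))) = 1 <-> 3/5 = 3/5
No assignment yields a value below 3/5, so this is the minimum.

3/5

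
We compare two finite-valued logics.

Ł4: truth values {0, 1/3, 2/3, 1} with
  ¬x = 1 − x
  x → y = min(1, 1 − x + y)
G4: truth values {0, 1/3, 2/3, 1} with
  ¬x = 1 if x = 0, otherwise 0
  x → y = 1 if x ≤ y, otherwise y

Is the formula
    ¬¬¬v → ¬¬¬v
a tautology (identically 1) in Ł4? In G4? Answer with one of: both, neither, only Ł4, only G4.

In Ł4: every assignment gives 1 — tautology.
In G4: every assignment gives 1 — tautology.

both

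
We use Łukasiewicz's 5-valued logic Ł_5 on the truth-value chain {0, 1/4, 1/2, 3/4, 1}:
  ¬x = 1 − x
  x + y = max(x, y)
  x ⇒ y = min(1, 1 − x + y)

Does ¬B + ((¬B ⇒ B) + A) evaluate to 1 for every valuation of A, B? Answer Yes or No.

Counterexample: take A = 0, B = 1/4.
¬B = ¬1/4 = 3/4
¬B = ¬1/4 = 3/4
¬B ⇒ B = 3/4 ⇒ 1/4 = 1/2
(¬B ⇒ B) + A = 1/2 + 0 = 1/2
¬B + ((¬B ⇒ B) + A) = 3/4 + 1/2 = 3/4
This gives 3/4 ≠ 1.

No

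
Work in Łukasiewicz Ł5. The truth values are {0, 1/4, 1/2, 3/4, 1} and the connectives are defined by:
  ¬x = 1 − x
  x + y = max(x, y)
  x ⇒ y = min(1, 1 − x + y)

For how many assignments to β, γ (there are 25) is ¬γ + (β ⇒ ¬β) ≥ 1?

value 1: 17 assignments (counts)
value 3/4: 2 assignments
value 1/2: 4 assignments
value 1/4: 1 assignment
value 0: 1 assignment
So 17 of the 25 assignments meet the threshold.

17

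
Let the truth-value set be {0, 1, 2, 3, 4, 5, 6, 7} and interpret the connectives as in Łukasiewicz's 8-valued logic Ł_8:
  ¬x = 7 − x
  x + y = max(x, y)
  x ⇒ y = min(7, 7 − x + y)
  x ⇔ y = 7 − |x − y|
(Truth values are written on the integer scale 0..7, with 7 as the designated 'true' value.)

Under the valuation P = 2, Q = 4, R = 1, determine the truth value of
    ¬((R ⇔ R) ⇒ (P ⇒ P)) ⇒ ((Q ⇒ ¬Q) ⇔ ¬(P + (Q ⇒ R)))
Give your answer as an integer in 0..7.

7

R ⇔ R = 1 ⇔ 1 = 7
P ⇒ P = 2 ⇒ 2 = 7
(R ⇔ R) ⇒ (P ⇒ P) = 7 ⇒ 7 = 7
¬((R ⇔ R) ⇒ (P ⇒ P)) = ¬7 = 0
¬Q = ¬4 = 3
Q ⇒ ¬Q = 4 ⇒ 3 = 6
Q ⇒ R = 4 ⇒ 1 = 4
P + (Q ⇒ R) = 2 + 4 = 4
¬(P + (Q ⇒ R)) = ¬4 = 3
(Q ⇒ ¬Q) ⇔ ¬(P + (Q ⇒ R)) = 6 ⇔ 3 = 4
¬((R ⇔ R) ⇒ (P ⇒ P)) ⇒ ((Q ⇒ ¬Q) ⇔ ¬(P + (Q ⇒ R))) = 0 ⇒ 4 = 7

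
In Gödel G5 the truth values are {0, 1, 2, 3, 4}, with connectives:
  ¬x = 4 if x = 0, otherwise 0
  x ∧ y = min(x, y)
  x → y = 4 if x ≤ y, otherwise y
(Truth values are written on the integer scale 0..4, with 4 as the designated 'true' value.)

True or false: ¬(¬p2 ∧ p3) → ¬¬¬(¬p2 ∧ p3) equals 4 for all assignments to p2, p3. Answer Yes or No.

At p2 = 2, p3 = 1, for instance:
¬p2 = ¬2 = 0
¬p2 ∧ p3 = 0 ∧ 1 = 0
¬(¬p2 ∧ p3) = ¬0 = 4
¬¬(¬p2 ∧ p3) = ¬4 = 0
¬¬¬(¬p2 ∧ p3) = ¬0 = 4
¬(¬p2 ∧ p3) → ¬¬¬(¬p2 ∧ p3) = 4 → 4 = 4
and checking the remaining 24 assignments likewise gives ≥ 4 in every case.

Yes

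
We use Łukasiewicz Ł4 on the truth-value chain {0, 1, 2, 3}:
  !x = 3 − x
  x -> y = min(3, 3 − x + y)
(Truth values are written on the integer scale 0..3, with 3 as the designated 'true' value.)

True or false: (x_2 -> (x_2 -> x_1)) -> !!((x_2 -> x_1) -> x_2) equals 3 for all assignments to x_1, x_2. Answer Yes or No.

No

Counterexample: take x_1 = 0, x_2 = 0.
x_2 -> x_1 = 0 -> 0 = 3
x_2 -> (x_2 -> x_1) = 0 -> 3 = 3
x_2 -> x_1 = 0 -> 0 = 3
(x_2 -> x_1) -> x_2 = 3 -> 0 = 0
!((x_2 -> x_1) -> x_2) = !0 = 3
!!((x_2 -> x_1) -> x_2) = !3 = 0
(x_2 -> (x_2 -> x_1)) -> !!((x_2 -> x_1) -> x_2) = 3 -> 0 = 0
This gives 0 ≠ 3.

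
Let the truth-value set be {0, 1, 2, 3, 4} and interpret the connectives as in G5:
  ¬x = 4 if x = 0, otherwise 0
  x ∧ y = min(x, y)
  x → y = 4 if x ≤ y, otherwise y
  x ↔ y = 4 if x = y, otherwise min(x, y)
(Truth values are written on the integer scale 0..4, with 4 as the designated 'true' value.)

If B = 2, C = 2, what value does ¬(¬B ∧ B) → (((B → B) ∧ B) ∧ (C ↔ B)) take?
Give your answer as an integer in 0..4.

2

¬B = ¬2 = 0
¬B ∧ B = 0 ∧ 2 = 0
¬(¬B ∧ B) = ¬0 = 4
B → B = 2 → 2 = 4
(B → B) ∧ B = 4 ∧ 2 = 2
C ↔ B = 2 ↔ 2 = 4
((B → B) ∧ B) ∧ (C ↔ B) = 2 ∧ 4 = 2
¬(¬B ∧ B) → (((B → B) ∧ B) ∧ (C ↔ B)) = 4 → 2 = 2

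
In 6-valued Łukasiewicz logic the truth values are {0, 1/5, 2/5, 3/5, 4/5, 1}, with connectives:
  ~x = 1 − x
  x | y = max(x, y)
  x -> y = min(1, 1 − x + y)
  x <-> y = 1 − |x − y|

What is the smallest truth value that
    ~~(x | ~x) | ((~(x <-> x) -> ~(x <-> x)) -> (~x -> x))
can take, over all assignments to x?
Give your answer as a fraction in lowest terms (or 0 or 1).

Take x = 1/5:
~x = ~1/5 = 4/5
x | ~x = 1/5 | 4/5 = 4/5
~(x | ~x) = ~4/5 = 1/5
~~(x | ~x) = ~1/5 = 4/5
x <-> x = 1/5 <-> 1/5 = 1
~(x <-> x) = ~1 = 0
x <-> x = 1/5 <-> 1/5 = 1
~(x <-> x) = ~1 = 0
~(x <-> x) -> ~(x <-> x) = 0 -> 0 = 1
~x = ~1/5 = 4/5
~x -> x = 4/5 -> 1/5 = 2/5
(~(x <-> x) -> ~(x <-> x)) -> (~x -> x) = 1 -> 2/5 = 2/5
~~(x | ~x) | ((~(x <-> x) -> ~(x <-> x)) -> (~x -> x)) = 4/5 | 2/5 = 4/5
No assignment yields a value below 4/5, so this is the minimum.

4/5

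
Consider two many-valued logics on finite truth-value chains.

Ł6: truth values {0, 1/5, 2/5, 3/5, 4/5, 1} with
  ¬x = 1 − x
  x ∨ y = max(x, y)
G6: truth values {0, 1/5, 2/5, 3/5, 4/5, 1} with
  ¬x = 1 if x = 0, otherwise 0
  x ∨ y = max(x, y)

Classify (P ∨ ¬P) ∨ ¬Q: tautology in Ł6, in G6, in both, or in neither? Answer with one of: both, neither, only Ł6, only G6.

In Ł6: at P = 1/5, Q = 1/5 the value is 4/5 — not a tautology.
In G6: at P = 1/5, Q = 1/5 the value is 1/5 — not a tautology.

neither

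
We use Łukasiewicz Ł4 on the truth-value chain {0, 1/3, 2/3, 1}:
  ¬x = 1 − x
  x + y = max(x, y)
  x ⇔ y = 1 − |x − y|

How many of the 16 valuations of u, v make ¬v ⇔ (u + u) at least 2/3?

10

u = 0, v = 0 ↦ 0  <
u = 0, v = 1/3 ↦ 1/3  <
u = 0, v = 2/3 ↦ 2/3  ≥
u = 0, v = 1 ↦ 1  ≥
u = 1/3, v = 0 ↦ 1/3  <
u = 1/3, v = 1/3 ↦ 2/3  ≥
u = 1/3, v = 2/3 ↦ 1  ≥
u = 1/3, v = 1 ↦ 2/3  ≥
u = 2/3, v = 0 ↦ 2/3  ≥
u = 2/3, v = 1/3 ↦ 1  ≥
u = 2/3, v = 2/3 ↦ 2/3  ≥
u = 2/3, v = 1 ↦ 1/3  <
u = 1, v = 0 ↦ 1  ≥
u = 1, v = 1/3 ↦ 2/3  ≥
u = 1, v = 2/3 ↦ 1/3  <
u = 1, v = 1 ↦ 0  <
So 10 of the 16 assignments meet the threshold.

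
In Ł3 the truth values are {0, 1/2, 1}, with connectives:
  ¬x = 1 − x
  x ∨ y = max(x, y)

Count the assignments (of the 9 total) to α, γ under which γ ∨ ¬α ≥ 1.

5

α = 0, γ = 0 ↦ 1  ≥
α = 0, γ = 1/2 ↦ 1  ≥
α = 0, γ = 1 ↦ 1  ≥
α = 1/2, γ = 0 ↦ 1/2  <
α = 1/2, γ = 1/2 ↦ 1/2  <
α = 1/2, γ = 1 ↦ 1  ≥
α = 1, γ = 0 ↦ 0  <
α = 1, γ = 1/2 ↦ 1/2  <
α = 1, γ = 1 ↦ 1  ≥
So 5 of the 9 assignments meet the threshold.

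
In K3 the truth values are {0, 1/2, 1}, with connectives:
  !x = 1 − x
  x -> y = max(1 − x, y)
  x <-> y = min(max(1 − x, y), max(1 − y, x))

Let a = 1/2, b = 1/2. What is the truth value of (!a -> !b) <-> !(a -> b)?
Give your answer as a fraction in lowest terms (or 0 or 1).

!a = !1/2 = 1/2
!b = !1/2 = 1/2
!a -> !b = 1/2 -> 1/2 = 1/2
a -> b = 1/2 -> 1/2 = 1/2
!(a -> b) = !1/2 = 1/2
(!a -> !b) <-> !(a -> b) = 1/2 <-> 1/2 = 1/2

1/2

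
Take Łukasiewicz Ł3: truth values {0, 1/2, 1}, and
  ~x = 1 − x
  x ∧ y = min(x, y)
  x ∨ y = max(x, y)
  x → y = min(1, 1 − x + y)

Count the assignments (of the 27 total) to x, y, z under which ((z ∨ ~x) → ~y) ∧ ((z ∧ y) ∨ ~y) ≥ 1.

value 1: 9 assignments (counts)
value 1/2: 11 assignments
value 0: 7 assignments
So 9 of the 27 assignments meet the threshold.

9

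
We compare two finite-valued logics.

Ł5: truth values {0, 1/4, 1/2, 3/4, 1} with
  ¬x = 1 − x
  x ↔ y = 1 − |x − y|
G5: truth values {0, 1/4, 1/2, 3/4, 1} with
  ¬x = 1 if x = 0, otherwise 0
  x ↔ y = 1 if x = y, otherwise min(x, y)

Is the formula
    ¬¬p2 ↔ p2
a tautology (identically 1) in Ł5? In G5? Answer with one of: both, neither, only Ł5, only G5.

only Ł5

In Ł5: every assignment gives 1 — tautology.
In G5: at p2 = 1/4 the value is 1/4 — not a tautology.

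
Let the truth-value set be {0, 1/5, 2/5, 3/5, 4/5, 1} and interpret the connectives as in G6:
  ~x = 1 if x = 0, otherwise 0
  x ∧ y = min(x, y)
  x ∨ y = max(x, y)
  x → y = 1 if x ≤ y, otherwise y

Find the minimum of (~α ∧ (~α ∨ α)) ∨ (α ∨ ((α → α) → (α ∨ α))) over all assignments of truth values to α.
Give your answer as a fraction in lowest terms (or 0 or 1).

Take α = 1/5:
~α = ~1/5 = 0
~α = ~1/5 = 0
~α ∨ α = 0 ∨ 1/5 = 1/5
~α ∧ (~α ∨ α) = 0 ∧ 1/5 = 0
α → α = 1/5 → 1/5 = 1
α ∨ α = 1/5 ∨ 1/5 = 1/5
(α → α) → (α ∨ α) = 1 → 1/5 = 1/5
α ∨ ((α → α) → (α ∨ α)) = 1/5 ∨ 1/5 = 1/5
(~α ∧ (~α ∨ α)) ∨ (α ∨ ((α → α) → (α ∨ α))) = 0 ∨ 1/5 = 1/5
No assignment yields a value below 1/5, so this is the minimum.

1/5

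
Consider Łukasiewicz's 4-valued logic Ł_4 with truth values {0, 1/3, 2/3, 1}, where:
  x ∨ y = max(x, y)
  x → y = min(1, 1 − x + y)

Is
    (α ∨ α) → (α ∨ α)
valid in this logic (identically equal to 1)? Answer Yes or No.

Yes

α = 0 ↦ 1
α = 1/3 ↦ 1
α = 2/3 ↦ 1
α = 1 ↦ 1
Every assignment gives a value ≥ 1.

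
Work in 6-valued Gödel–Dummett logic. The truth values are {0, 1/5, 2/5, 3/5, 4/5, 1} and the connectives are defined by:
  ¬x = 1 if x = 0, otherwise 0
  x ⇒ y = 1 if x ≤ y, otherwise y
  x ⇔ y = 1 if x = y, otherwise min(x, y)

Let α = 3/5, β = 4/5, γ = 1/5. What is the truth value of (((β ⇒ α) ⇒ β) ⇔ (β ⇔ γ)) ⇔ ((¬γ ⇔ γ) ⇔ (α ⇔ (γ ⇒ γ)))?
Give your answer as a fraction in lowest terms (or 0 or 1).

β ⇒ α = 4/5 ⇒ 3/5 = 3/5
(β ⇒ α) ⇒ β = 3/5 ⇒ 4/5 = 1
β ⇔ γ = 4/5 ⇔ 1/5 = 1/5
((β ⇒ α) ⇒ β) ⇔ (β ⇔ γ) = 1 ⇔ 1/5 = 1/5
¬γ = ¬1/5 = 0
¬γ ⇔ γ = 0 ⇔ 1/5 = 0
γ ⇒ γ = 1/5 ⇒ 1/5 = 1
α ⇔ (γ ⇒ γ) = 3/5 ⇔ 1 = 3/5
(¬γ ⇔ γ) ⇔ (α ⇔ (γ ⇒ γ)) = 0 ⇔ 3/5 = 0
(((β ⇒ α) ⇒ β) ⇔ (β ⇔ γ)) ⇔ ((¬γ ⇔ γ) ⇔ (α ⇔ (γ ⇒ γ))) = 1/5 ⇔ 0 = 0

0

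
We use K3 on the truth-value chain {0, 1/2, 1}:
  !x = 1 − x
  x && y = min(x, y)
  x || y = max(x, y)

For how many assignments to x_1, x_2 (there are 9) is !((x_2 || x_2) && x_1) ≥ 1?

5

x_1 = 0, x_2 = 0 ↦ 1  ≥
x_1 = 0, x_2 = 1/2 ↦ 1  ≥
x_1 = 0, x_2 = 1 ↦ 1  ≥
x_1 = 1/2, x_2 = 0 ↦ 1  ≥
x_1 = 1/2, x_2 = 1/2 ↦ 1/2  <
x_1 = 1/2, x_2 = 1 ↦ 1/2  <
x_1 = 1, x_2 = 0 ↦ 1  ≥
x_1 = 1, x_2 = 1/2 ↦ 1/2  <
x_1 = 1, x_2 = 1 ↦ 0  <
So 5 of the 9 assignments meet the threshold.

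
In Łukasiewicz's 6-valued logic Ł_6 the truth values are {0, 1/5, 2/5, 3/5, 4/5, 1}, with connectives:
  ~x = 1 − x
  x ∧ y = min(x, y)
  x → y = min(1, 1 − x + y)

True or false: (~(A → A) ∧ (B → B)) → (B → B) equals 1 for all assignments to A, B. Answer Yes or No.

At A = 1, B = 2/5, for instance:
A → A = 1 → 1 = 1
~(A → A) = ~1 = 0
B → B = 2/5 → 2/5 = 1
~(A → A) ∧ (B → B) = 0 ∧ 1 = 0
(~(A → A) ∧ (B → B)) → (B → B) = 0 → 1 = 1
and checking the remaining 35 assignments likewise gives ≥ 1 in every case.

Yes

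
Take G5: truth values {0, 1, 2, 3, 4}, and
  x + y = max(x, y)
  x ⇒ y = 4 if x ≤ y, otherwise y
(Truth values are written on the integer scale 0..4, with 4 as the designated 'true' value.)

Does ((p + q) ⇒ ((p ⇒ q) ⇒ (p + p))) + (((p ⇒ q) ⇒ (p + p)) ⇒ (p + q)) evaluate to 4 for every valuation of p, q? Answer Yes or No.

At p = 3, q = 2, for instance:
p + q = 3 + 2 = 3
p ⇒ q = 3 ⇒ 2 = 2
p + p = 3 + 3 = 3
(p ⇒ q) ⇒ (p + p) = 2 ⇒ 3 = 4
(p + q) ⇒ ((p ⇒ q) ⇒ (p + p)) = 3 ⇒ 4 = 4
((p ⇒ q) ⇒ (p + p)) ⇒ (p + q) = 4 ⇒ 3 = 3
((p + q) ⇒ ((p ⇒ q) ⇒ (p + p))) + (((p ⇒ q) ⇒ (p + p)) ⇒ (p + q)) = 4 + 3 = 4
and checking the remaining 24 assignments likewise gives ≥ 4 in every case.

Yes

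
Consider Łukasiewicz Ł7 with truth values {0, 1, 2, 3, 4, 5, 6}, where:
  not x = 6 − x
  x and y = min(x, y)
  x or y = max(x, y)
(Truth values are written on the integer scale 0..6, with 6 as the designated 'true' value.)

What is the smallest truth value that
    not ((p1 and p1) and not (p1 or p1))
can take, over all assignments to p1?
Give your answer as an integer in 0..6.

3

Take p1 = 3:
p1 and p1 = 3 and 3 = 3
p1 or p1 = 3 or 3 = 3
not (p1 or p1) = not 3 = 3
(p1 and p1) and not (p1 or p1) = 3 and 3 = 3
not ((p1 and p1) and not (p1 or p1)) = not 3 = 3
No assignment yields a value below 3, so this is the minimum.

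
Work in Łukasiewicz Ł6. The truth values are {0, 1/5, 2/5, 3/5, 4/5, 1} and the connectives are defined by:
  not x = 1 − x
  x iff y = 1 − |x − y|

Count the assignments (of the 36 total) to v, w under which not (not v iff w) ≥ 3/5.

value 1: 2 assignments (counts)
value 4/5: 4 assignments (counts)
value 3/5: 6 assignments (counts)
value 2/5: 8 assignments
value 1/5: 10 assignments
value 0: 6 assignments
So 12 of the 36 assignments meet the threshold.

12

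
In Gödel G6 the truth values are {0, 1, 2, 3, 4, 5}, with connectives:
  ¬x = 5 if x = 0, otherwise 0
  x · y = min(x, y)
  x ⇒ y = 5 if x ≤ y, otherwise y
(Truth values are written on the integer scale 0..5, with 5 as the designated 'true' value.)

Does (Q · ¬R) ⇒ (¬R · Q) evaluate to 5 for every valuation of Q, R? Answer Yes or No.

At Q = 4, R = 1, for instance:
¬R = ¬1 = 0
Q · ¬R = 4 · 0 = 0
¬R · Q = 0 · 4 = 0
(Q · ¬R) ⇒ (¬R · Q) = 0 ⇒ 0 = 5
and checking the remaining 35 assignments likewise gives ≥ 5 in every case.

Yes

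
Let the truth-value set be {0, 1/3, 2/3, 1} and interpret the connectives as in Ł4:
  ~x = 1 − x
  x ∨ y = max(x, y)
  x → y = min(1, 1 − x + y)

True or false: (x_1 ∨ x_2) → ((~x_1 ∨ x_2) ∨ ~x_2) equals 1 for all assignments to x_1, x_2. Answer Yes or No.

Counterexample: take x_1 = 1, x_2 = 1/3.
x_1 ∨ x_2 = 1 ∨ 1/3 = 1
~x_1 = ~1 = 0
~x_1 ∨ x_2 = 0 ∨ 1/3 = 1/3
~x_2 = ~1/3 = 2/3
(~x_1 ∨ x_2) ∨ ~x_2 = 1/3 ∨ 2/3 = 2/3
(x_1 ∨ x_2) → ((~x_1 ∨ x_2) ∨ ~x_2) = 1 → 2/3 = 2/3
This gives 2/3 ≠ 1.

No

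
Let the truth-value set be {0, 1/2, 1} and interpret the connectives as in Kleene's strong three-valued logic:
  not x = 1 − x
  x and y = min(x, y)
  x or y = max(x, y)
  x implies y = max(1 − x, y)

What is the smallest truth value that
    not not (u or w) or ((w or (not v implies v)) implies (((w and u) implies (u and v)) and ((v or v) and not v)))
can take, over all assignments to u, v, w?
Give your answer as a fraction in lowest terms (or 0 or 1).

Take u = 0, v = 1, w = 0:
u or w = 0 or 0 = 0
not (u or w) = not 0 = 1
not not (u or w) = not 1 = 0
not v = not 1 = 0
not v implies v = 0 implies 1 = 1
w or (not v implies v) = 0 or 1 = 1
w and u = 0 and 0 = 0
u and v = 0 and 1 = 0
(w and u) implies (u and v) = 0 implies 0 = 1
v or v = 1 or 1 = 1
not v = not 1 = 0
(v or v) and not v = 1 and 0 = 0
((w and u) implies (u and v)) and ((v or v) and not v) = 1 and 0 = 0
(w or (not v implies v)) implies (((w and u) implies (u and v)) and ((v or v) and not v)) = 1 implies 0 = 0
not not (u or w) or ((w or (not v implies v)) implies (((w and u) implies (u and v)) and ((v or v) and not v))) = 0 or 0 = 0
No assignment yields a value below 0, so this is the minimum.

0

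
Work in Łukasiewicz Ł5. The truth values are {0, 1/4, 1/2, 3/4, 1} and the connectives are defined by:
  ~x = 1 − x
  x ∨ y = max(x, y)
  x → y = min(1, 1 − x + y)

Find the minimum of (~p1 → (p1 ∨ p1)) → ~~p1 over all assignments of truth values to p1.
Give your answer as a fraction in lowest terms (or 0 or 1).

Take p1 = 1/2:
~p1 = ~1/2 = 1/2
p1 ∨ p1 = 1/2 ∨ 1/2 = 1/2
~p1 → (p1 ∨ p1) = 1/2 → 1/2 = 1
~p1 = ~1/2 = 1/2
~~p1 = ~1/2 = 1/2
(~p1 → (p1 ∨ p1)) → ~~p1 = 1 → 1/2 = 1/2
No assignment yields a value below 1/2, so this is the minimum.

1/2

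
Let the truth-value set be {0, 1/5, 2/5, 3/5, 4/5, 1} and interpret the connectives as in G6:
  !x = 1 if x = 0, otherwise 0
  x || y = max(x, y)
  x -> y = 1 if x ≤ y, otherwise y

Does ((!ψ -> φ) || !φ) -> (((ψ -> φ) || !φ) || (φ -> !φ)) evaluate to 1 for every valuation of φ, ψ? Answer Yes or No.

No

Counterexample: take φ = 1/5, ψ = 2/5.
!ψ = !2/5 = 0
!ψ -> φ = 0 -> 1/5 = 1
!φ = !1/5 = 0
(!ψ -> φ) || !φ = 1 || 0 = 1
ψ -> φ = 2/5 -> 1/5 = 1/5
!φ = !1/5 = 0
(ψ -> φ) || !φ = 1/5 || 0 = 1/5
!φ = !1/5 = 0
φ -> !φ = 1/5 -> 0 = 0
((ψ -> φ) || !φ) || (φ -> !φ) = 1/5 || 0 = 1/5
((!ψ -> φ) || !φ) -> (((ψ -> φ) || !φ) || (φ -> !φ)) = 1 -> 1/5 = 1/5
This gives 1/5 ≠ 1.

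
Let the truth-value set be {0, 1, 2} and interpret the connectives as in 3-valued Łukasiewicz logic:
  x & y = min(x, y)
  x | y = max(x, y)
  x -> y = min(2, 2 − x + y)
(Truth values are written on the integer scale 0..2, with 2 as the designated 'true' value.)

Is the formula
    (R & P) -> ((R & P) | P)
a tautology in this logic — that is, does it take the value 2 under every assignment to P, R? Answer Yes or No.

Yes

P = 0, R = 0 ↦ 2
P = 0, R = 1 ↦ 2
P = 0, R = 2 ↦ 2
P = 1, R = 0 ↦ 2
P = 1, R = 1 ↦ 2
P = 1, R = 2 ↦ 2
P = 2, R = 0 ↦ 2
P = 2, R = 1 ↦ 2
P = 2, R = 2 ↦ 2
Every assignment gives a value ≥ 2.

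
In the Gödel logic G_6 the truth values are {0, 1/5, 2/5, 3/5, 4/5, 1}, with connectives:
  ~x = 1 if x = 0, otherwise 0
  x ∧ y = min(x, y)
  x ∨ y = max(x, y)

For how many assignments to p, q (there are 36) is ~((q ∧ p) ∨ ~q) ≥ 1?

value 1: 5 assignments (counts)
value 0: 31 assignments
So 5 of the 36 assignments meet the threshold.

5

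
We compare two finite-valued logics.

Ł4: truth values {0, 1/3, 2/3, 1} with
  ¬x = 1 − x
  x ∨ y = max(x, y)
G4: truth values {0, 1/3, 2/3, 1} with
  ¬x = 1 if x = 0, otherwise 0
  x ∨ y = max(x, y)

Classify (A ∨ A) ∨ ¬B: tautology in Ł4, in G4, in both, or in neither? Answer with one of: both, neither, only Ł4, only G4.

neither

In Ł4: at A = 0, B = 1/3 the value is 2/3 — not a tautology.
In G4: at A = 0, B = 1/3 the value is 0 — not a tautology.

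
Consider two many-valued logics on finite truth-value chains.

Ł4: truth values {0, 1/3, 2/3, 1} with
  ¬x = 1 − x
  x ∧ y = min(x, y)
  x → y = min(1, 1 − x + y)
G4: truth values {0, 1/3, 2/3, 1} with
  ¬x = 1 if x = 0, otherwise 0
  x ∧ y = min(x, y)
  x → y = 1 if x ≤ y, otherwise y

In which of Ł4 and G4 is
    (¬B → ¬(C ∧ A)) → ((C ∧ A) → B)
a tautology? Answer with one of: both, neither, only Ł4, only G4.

In Ł4: every assignment gives 1 — tautology.
In G4: at A = 2/3, B = 1/3, C = 2/3 the value is 1/3 — not a tautology.

only Ł4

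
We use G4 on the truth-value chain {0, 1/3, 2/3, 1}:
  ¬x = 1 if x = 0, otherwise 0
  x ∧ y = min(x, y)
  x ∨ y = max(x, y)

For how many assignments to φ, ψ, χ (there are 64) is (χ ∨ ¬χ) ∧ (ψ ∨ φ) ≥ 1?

14

value 1: 14 assignments (counts)
value 2/3: 22 assignments
value 1/3: 24 assignments
value 0: 4 assignments
So 14 of the 64 assignments meet the threshold.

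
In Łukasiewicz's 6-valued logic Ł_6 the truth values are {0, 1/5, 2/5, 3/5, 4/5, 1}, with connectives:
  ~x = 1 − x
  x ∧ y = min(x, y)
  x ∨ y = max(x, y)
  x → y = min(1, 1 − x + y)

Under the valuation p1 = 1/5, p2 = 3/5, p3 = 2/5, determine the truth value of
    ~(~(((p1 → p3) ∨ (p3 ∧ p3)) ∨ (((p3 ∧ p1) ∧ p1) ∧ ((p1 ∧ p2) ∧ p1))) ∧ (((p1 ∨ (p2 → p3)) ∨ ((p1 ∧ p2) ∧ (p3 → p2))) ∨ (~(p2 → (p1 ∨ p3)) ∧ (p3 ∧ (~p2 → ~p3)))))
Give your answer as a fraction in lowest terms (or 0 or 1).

p1 → p3 = 1/5 → 2/5 = 1
p3 ∧ p3 = 2/5 ∧ 2/5 = 2/5
(p1 → p3) ∨ (p3 ∧ p3) = 1 ∨ 2/5 = 1
p3 ∧ p1 = 2/5 ∧ 1/5 = 1/5
(p3 ∧ p1) ∧ p1 = 1/5 ∧ 1/5 = 1/5
p1 ∧ p2 = 1/5 ∧ 3/5 = 1/5
(p1 ∧ p2) ∧ p1 = 1/5 ∧ 1/5 = 1/5
((p3 ∧ p1) ∧ p1) ∧ ((p1 ∧ p2) ∧ p1) = 1/5 ∧ 1/5 = 1/5
((p1 → p3) ∨ (p3 ∧ p3)) ∨ (((p3 ∧ p1) ∧ p1) ∧ ((p1 ∧ p2) ∧ p1)) = 1 ∨ 1/5 = 1
~(((p1 → p3) ∨ (p3 ∧ p3)) ∨ (((p3 ∧ p1) ∧ p1) ∧ ((p1 ∧ p2) ∧ p1))) = ~1 = 0
p2 → p3 = 3/5 → 2/5 = 4/5
p1 ∨ (p2 → p3) = 1/5 ∨ 4/5 = 4/5
p1 ∧ p2 = 1/5 ∧ 3/5 = 1/5
p3 → p2 = 2/5 → 3/5 = 1
(p1 ∧ p2) ∧ (p3 → p2) = 1/5 ∧ 1 = 1/5
(p1 ∨ (p2 → p3)) ∨ ((p1 ∧ p2) ∧ (p3 → p2)) = 4/5 ∨ 1/5 = 4/5
p1 ∨ p3 = 1/5 ∨ 2/5 = 2/5
p2 → (p1 ∨ p3) = 3/5 → 2/5 = 4/5
~(p2 → (p1 ∨ p3)) = ~4/5 = 1/5
~p2 = ~3/5 = 2/5
~p3 = ~2/5 = 3/5
~p2 → ~p3 = 2/5 → 3/5 = 1
p3 ∧ (~p2 → ~p3) = 2/5 ∧ 1 = 2/5
~(p2 → (p1 ∨ p3)) ∧ (p3 ∧ (~p2 → ~p3)) = 1/5 ∧ 2/5 = 1/5
((p1 ∨ (p2 → p3)) ∨ ((p1 ∧ p2) ∧ (p3 → p2))) ∨ (~(p2 → (p1 ∨ p3)) ∧ (p3 ∧ (~p2 → ~p3))) = 4/5 ∨ 1/5 = 4/5
~(((p1 → p3) ∨ (p3 ∧ p3)) ∨ (((p3 ∧ p1) ∧ p1) ∧ ((p1 ∧ p2) ∧ p1))) ∧ (((p1 ∨ (p2 → p3)) ∨ ((p1 ∧ p2) ∧ (p3 → p2))) ∨ (~(p2 → (p1 ∨ p3)) ∧ (p3 ∧ (~p2 → ~p3)))) = 0 ∧ 4/5 = 0
~(~(((p1 → p3) ∨ (p3 ∧ p3)) ∨ (((p3 ∧ p1) ∧ p1) ∧ ((p1 ∧ p2) ∧ p1))) ∧ (((p1 ∨ (p2 → p3)) ∨ ((p1 ∧ p2) ∧ (p3 → p2))) ∨ (~(p2 → (p1 ∨ p3)) ∧ (p3 ∧ (~p2 → ~p3))))) = ~0 = 1

1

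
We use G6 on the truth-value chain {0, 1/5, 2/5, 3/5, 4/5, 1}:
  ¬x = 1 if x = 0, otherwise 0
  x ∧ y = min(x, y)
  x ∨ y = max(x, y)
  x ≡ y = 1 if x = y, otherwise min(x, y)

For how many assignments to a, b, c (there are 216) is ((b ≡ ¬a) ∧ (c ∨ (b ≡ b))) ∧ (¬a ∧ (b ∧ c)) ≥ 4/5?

4

value 1: 1 assignment (counts)
value 4/5: 3 assignments (counts)
value 3/5: 5 assignments
value 2/5: 7 assignments
value 1/5: 9 assignments
value 0: 191 assignments
So 4 of the 216 assignments meet the threshold.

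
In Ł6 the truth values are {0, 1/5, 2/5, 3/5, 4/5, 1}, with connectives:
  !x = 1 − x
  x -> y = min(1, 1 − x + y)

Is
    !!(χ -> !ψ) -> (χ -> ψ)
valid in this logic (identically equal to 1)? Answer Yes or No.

Counterexample: take ψ = 0, χ = 1/5.
!ψ = !0 = 1
χ -> !ψ = 1/5 -> 1 = 1
!(χ -> !ψ) = !1 = 0
!!(χ -> !ψ) = !0 = 1
χ -> ψ = 1/5 -> 0 = 4/5
!!(χ -> !ψ) -> (χ -> ψ) = 1 -> 4/5 = 4/5
This gives 4/5 ≠ 1.

No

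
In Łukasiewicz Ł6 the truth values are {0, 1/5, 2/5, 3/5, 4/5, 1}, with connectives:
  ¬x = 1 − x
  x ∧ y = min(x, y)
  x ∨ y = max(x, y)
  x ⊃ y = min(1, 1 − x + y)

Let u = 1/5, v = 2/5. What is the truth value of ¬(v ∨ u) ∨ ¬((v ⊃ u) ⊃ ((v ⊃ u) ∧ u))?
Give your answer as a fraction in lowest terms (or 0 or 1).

v ∨ u = 2/5 ∨ 1/5 = 2/5
¬(v ∨ u) = ¬2/5 = 3/5
v ⊃ u = 2/5 ⊃ 1/5 = 4/5
v ⊃ u = 2/5 ⊃ 1/5 = 4/5
(v ⊃ u) ∧ u = 4/5 ∧ 1/5 = 1/5
(v ⊃ u) ⊃ ((v ⊃ u) ∧ u) = 4/5 ⊃ 1/5 = 2/5
¬((v ⊃ u) ⊃ ((v ⊃ u) ∧ u)) = ¬2/5 = 3/5
¬(v ∨ u) ∨ ¬((v ⊃ u) ⊃ ((v ⊃ u) ∧ u)) = 3/5 ∨ 3/5 = 3/5

3/5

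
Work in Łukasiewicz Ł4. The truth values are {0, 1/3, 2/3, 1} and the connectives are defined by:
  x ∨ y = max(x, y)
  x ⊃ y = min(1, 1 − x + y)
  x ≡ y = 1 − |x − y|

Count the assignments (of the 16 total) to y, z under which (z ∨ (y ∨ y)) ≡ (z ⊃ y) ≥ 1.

5

y = 0, z = 0 ↦ 0  <
y = 0, z = 1/3 ↦ 2/3  <
y = 0, z = 2/3 ↦ 2/3  <
y = 0, z = 1 ↦ 0  <
y = 1/3, z = 0 ↦ 1/3  <
y = 1/3, z = 1/3 ↦ 1/3  <
y = 1/3, z = 2/3 ↦ 1  ≥
y = 1/3, z = 1 ↦ 1/3  <
y = 2/3, z = 0 ↦ 2/3  <
y = 2/3, z = 1/3 ↦ 2/3  <
y = 2/3, z = 2/3 ↦ 2/3  <
y = 2/3, z = 1 ↦ 2/3  <
y = 1, z = 0 ↦ 1  ≥
y = 1, z = 1/3 ↦ 1  ≥
y = 1, z = 2/3 ↦ 1  ≥
y = 1, z = 1 ↦ 1  ≥
So 5 of the 16 assignments meet the threshold.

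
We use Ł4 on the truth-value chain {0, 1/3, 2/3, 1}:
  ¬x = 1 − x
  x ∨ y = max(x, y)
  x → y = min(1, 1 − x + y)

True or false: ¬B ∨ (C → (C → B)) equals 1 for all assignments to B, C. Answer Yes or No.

Counterexample: take B = 1/3, C = 1.
¬B = ¬1/3 = 2/3
C → B = 1 → 1/3 = 1/3
C → (C → B) = 1 → 1/3 = 1/3
¬B ∨ (C → (C → B)) = 2/3 ∨ 1/3 = 2/3
This gives 2/3 ≠ 1.

No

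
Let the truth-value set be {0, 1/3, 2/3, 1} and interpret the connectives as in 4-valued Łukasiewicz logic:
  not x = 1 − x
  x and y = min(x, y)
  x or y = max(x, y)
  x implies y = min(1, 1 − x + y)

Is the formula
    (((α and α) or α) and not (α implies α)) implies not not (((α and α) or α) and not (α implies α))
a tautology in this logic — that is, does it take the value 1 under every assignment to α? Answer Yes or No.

α = 0 ↦ 1
α = 1/3 ↦ 1
α = 2/3 ↦ 1
α = 1 ↦ 1
Every assignment gives a value ≥ 1.

Yes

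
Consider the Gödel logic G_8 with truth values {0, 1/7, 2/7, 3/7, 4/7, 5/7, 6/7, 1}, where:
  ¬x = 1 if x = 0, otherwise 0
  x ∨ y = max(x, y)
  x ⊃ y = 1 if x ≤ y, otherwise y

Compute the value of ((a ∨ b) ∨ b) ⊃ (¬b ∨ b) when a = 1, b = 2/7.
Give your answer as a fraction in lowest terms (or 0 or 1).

2/7

a ∨ b = 1 ∨ 2/7 = 1
(a ∨ b) ∨ b = 1 ∨ 2/7 = 1
¬b = ¬2/7 = 0
¬b ∨ b = 0 ∨ 2/7 = 2/7
((a ∨ b) ∨ b) ⊃ (¬b ∨ b) = 1 ⊃ 2/7 = 2/7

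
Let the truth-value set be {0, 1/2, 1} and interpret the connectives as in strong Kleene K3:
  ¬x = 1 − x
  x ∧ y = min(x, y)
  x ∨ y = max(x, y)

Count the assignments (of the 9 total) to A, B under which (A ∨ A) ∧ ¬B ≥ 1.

A = 0, B = 0 ↦ 0  <
A = 0, B = 1/2 ↦ 0  <
A = 0, B = 1 ↦ 0  <
A = 1/2, B = 0 ↦ 1/2  <
A = 1/2, B = 1/2 ↦ 1/2  <
A = 1/2, B = 1 ↦ 0  <
A = 1, B = 0 ↦ 1  ≥
A = 1, B = 1/2 ↦ 1/2  <
A = 1, B = 1 ↦ 0  <
So 1 of the 9 assignments meets the threshold.

1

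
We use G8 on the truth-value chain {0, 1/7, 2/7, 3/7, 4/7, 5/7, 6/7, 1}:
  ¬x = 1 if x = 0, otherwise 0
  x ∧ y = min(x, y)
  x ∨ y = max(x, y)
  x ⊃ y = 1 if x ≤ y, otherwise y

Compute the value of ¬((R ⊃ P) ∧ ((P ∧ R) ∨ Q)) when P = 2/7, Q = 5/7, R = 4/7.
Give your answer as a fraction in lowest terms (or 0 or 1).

0

R ⊃ P = 4/7 ⊃ 2/7 = 2/7
P ∧ R = 2/7 ∧ 4/7 = 2/7
(P ∧ R) ∨ Q = 2/7 ∨ 5/7 = 5/7
(R ⊃ P) ∧ ((P ∧ R) ∨ Q) = 2/7 ∧ 5/7 = 2/7
¬((R ⊃ P) ∧ ((P ∧ R) ∨ Q)) = ¬2/7 = 0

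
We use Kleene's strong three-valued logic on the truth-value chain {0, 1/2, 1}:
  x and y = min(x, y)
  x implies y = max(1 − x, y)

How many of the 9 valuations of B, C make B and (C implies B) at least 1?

B = 0, C = 0 ↦ 0  <
B = 0, C = 1/2 ↦ 0  <
B = 0, C = 1 ↦ 0  <
B = 1/2, C = 0 ↦ 1/2  <
B = 1/2, C = 1/2 ↦ 1/2  <
B = 1/2, C = 1 ↦ 1/2  <
B = 1, C = 0 ↦ 1  ≥
B = 1, C = 1/2 ↦ 1  ≥
B = 1, C = 1 ↦ 1  ≥
So 3 of the 9 assignments meet the threshold.

3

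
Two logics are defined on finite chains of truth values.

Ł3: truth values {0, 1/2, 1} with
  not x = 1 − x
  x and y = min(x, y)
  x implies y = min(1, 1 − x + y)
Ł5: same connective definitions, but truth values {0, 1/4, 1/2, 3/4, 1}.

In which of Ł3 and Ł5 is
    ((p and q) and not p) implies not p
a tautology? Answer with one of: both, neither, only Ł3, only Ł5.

In Ł3: every assignment gives 1 — tautology.
In Ł5: every assignment gives 1 — tautology.

both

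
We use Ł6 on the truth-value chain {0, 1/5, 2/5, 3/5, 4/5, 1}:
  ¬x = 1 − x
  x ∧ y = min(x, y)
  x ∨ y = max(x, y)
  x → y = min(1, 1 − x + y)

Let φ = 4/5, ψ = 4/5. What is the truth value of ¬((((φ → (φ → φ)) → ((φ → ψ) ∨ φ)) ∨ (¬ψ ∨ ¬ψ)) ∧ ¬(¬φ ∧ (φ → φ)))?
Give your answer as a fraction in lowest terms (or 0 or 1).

φ → φ = 4/5 → 4/5 = 1
φ → (φ → φ) = 4/5 → 1 = 1
φ → ψ = 4/5 → 4/5 = 1
(φ → ψ) ∨ φ = 1 ∨ 4/5 = 1
(φ → (φ → φ)) → ((φ → ψ) ∨ φ) = 1 → 1 = 1
¬ψ = ¬4/5 = 1/5
¬ψ = ¬4/5 = 1/5
¬ψ ∨ ¬ψ = 1/5 ∨ 1/5 = 1/5
((φ → (φ → φ)) → ((φ → ψ) ∨ φ)) ∨ (¬ψ ∨ ¬ψ) = 1 ∨ 1/5 = 1
¬φ = ¬4/5 = 1/5
φ → φ = 4/5 → 4/5 = 1
¬φ ∧ (φ → φ) = 1/5 ∧ 1 = 1/5
¬(¬φ ∧ (φ → φ)) = ¬1/5 = 4/5
(((φ → (φ → φ)) → ((φ → ψ) ∨ φ)) ∨ (¬ψ ∨ ¬ψ)) ∧ ¬(¬φ ∧ (φ → φ)) = 1 ∧ 4/5 = 4/5
¬((((φ → (φ → φ)) → ((φ → ψ) ∨ φ)) ∨ (¬ψ ∨ ¬ψ)) ∧ ¬(¬φ ∧ (φ → φ))) = ¬4/5 = 1/5

1/5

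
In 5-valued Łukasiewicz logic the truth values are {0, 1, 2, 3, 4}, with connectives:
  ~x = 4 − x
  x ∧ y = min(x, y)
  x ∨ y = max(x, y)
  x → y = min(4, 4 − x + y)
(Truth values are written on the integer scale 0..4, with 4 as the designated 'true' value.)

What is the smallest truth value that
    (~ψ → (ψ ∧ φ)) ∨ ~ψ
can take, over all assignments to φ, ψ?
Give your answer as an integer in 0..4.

2

Take φ = 0, ψ = 2:
~ψ = ~2 = 2
ψ ∧ φ = 2 ∧ 0 = 0
~ψ → (ψ ∧ φ) = 2 → 0 = 2
~ψ = ~2 = 2
(~ψ → (ψ ∧ φ)) ∨ ~ψ = 2 ∨ 2 = 2
No assignment yields a value below 2, so this is the minimum.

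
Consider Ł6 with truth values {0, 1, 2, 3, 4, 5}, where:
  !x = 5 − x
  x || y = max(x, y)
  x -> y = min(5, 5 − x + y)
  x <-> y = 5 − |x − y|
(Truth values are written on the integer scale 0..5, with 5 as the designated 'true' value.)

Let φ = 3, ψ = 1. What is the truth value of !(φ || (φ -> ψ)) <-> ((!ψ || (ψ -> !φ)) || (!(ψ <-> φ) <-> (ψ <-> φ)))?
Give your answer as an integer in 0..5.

2

φ -> ψ = 3 -> 1 = 3
φ || (φ -> ψ) = 3 || 3 = 3
!(φ || (φ -> ψ)) = !3 = 2
!ψ = !1 = 4
!φ = !3 = 2
ψ -> !φ = 1 -> 2 = 5
!ψ || (ψ -> !φ) = 4 || 5 = 5
ψ <-> φ = 1 <-> 3 = 3
!(ψ <-> φ) = !3 = 2
ψ <-> φ = 1 <-> 3 = 3
!(ψ <-> φ) <-> (ψ <-> φ) = 2 <-> 3 = 4
(!ψ || (ψ -> !φ)) || (!(ψ <-> φ) <-> (ψ <-> φ)) = 5 || 4 = 5
!(φ || (φ -> ψ)) <-> ((!ψ || (ψ -> !φ)) || (!(ψ <-> φ) <-> (ψ <-> φ))) = 2 <-> 5 = 2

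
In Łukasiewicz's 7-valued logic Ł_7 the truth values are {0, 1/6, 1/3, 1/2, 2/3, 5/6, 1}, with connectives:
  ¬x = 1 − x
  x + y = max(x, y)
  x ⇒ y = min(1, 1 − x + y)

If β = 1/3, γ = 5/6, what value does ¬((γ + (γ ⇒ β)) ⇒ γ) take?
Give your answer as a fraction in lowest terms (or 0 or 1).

γ ⇒ β = 5/6 ⇒ 1/3 = 1/2
γ + (γ ⇒ β) = 5/6 + 1/2 = 5/6
(γ + (γ ⇒ β)) ⇒ γ = 5/6 ⇒ 5/6 = 1
¬((γ + (γ ⇒ β)) ⇒ γ) = ¬1 = 0

0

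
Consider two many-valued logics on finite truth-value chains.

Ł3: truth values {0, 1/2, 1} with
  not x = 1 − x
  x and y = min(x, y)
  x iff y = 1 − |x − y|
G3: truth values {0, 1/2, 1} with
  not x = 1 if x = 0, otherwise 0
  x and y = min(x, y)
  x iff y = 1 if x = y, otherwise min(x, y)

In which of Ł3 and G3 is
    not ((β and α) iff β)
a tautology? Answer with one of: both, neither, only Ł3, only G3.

neither

In Ł3: at α = 0, β = 0 the value is 0 — not a tautology.
In G3: at α = 0, β = 0 the value is 0 — not a tautology.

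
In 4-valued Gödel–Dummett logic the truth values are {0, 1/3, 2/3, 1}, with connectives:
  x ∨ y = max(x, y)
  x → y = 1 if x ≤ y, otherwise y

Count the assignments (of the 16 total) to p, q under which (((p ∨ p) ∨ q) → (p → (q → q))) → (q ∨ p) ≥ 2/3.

12

p = 0, q = 0 ↦ 0  <
p = 0, q = 1/3 ↦ 1/3  <
p = 0, q = 2/3 ↦ 2/3  ≥
p = 0, q = 1 ↦ 1  ≥
p = 1/3, q = 0 ↦ 1/3  <
p = 1/3, q = 1/3 ↦ 1/3  <
p = 1/3, q = 2/3 ↦ 2/3  ≥
p = 1/3, q = 1 ↦ 1  ≥
p = 2/3, q = 0 ↦ 2/3  ≥
p = 2/3, q = 1/3 ↦ 2/3  ≥
p = 2/3, q = 2/3 ↦ 2/3  ≥
p = 2/3, q = 1 ↦ 1  ≥
p = 1, q = 0 ↦ 1  ≥
p = 1, q = 1/3 ↦ 1  ≥
p = 1, q = 2/3 ↦ 1  ≥
p = 1, q = 1 ↦ 1  ≥
So 12 of the 16 assignments meet the threshold.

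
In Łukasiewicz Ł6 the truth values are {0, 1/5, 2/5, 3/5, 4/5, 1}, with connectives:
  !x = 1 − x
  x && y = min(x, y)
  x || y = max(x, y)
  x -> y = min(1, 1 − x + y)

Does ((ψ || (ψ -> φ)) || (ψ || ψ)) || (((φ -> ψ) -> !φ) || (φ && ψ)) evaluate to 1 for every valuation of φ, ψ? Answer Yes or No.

Counterexample: take φ = 1/5, ψ = 2/5.
ψ -> φ = 2/5 -> 1/5 = 4/5
ψ || (ψ -> φ) = 2/5 || 4/5 = 4/5
ψ || ψ = 2/5 || 2/5 = 2/5
(ψ || (ψ -> φ)) || (ψ || ψ) = 4/5 || 2/5 = 4/5
φ -> ψ = 1/5 -> 2/5 = 1
!φ = !1/5 = 4/5
(φ -> ψ) -> !φ = 1 -> 4/5 = 4/5
φ && ψ = 1/5 && 2/5 = 1/5
((φ -> ψ) -> !φ) || (φ && ψ) = 4/5 || 1/5 = 4/5
((ψ || (ψ -> φ)) || (ψ || ψ)) || (((φ -> ψ) -> !φ) || (φ && ψ)) = 4/5 || 4/5 = 4/5
This gives 4/5 ≠ 1.

No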